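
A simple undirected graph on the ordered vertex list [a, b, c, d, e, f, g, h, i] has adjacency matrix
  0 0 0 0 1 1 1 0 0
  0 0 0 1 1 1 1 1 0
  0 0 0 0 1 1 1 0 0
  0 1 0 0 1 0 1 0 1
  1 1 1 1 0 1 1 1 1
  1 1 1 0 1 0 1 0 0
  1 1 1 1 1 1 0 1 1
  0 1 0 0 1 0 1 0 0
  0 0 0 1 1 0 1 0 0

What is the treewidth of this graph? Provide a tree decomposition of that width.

Treewidth 3.
One such decomposition:
Bags: B1 = {b, e, f, g}  B2 = {b, e, g, h}  B3 = {a, e, f, g}  B4 = {c, e, f, g}  B5 = {b, d, e, g}  B6 = {d, e, g, i}
Tree: B1–B2, B1–B3, B3–B4, B2–B5, B5–B6

The largest bag has 4 vertices, giving width 3; this decomposition certifies tw(G) ≤ 3. For the lower bound, the 4 vertices {b, d, e, g} are pairwise adjacent, and any tree decomposition puts a clique entirely inside one bag — forcing width ≥ 3. Combining the bounds, tw(G) = 3.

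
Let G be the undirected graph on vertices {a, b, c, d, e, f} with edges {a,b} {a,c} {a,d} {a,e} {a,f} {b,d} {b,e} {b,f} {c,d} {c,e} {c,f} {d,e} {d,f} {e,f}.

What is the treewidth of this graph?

4

A width-4 tree decomposition is:
Bags: B1 = {a, b, d, e, f}  B2 = {a, c, d, e, f}
Tree: B1–B2
Each bag holds 5 vertices, so the decomposition has width 4, which upper-bounds the treewidth. For the lower bound, the 5 vertices {a, c, d, e, f} are pairwise adjacent, and any tree decomposition puts a clique entirely inside one bag — forcing width ≥ 4. Therefore the treewidth is 4.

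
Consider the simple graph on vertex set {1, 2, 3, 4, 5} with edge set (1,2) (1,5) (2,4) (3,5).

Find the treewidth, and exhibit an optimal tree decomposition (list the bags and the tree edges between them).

The largest bag has 2 vertices, giving width 1; this decomposition certifies tw(G) ≤ 1. Any graph with an edge has treewidth ≥ 1, and G has the edge 4–2. Combining the bounds, tw(G) = 1.

Treewidth 1.
Bags: B1 = {2, 4}  B2 = {1, 2}  B3 = {1, 5}  B4 = {3, 5}
Tree: B1–B2, B2–B3, B3–B4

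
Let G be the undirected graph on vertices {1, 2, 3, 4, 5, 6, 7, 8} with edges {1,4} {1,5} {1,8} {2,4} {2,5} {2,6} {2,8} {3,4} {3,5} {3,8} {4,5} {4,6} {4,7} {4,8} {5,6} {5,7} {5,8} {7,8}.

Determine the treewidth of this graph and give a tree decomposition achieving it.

Treewidth 3.
One such decomposition:
Bags: B1 = {2, 4, 5, 8}  B2 = {2, 4, 5, 6}  B3 = {1, 4, 5, 8}  B4 = {3, 4, 5, 8}  B5 = {4, 5, 7, 8}
Tree: B1–B2, B1–B3, B1–B4, B3–B5

Each bag holds 4 vertices, so the decomposition has width 3, which upper-bounds the treewidth. On the other hand G contains the 4-clique {1, 4, 5, 8}. A clique must lie in a single bag of any decomposition, so no decomposition can have width below 3. Therefore the treewidth is 3.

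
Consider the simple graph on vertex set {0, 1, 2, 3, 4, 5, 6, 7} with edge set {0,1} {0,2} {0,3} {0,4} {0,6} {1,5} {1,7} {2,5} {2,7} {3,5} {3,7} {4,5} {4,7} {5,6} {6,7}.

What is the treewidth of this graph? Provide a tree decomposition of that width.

The largest bag has 4 vertices, giving width 3; this decomposition certifies tw(G) ≤ 3. For the lower bound: the 4 vertex sets {3,5}, {0,2}, {7}, {4} are disjoint, each induces a connected subgraph, and every pair is joined by at least one edge of G. Contracting each set to a single vertex therefore yields K_{4} as a minor, and since treewidth is minor-monotone, tw(G) ≥ tw(K_{4}) = 3. Hence tw(G) = 3 exactly.

Treewidth 3.
One such decomposition:
Bags: B1 = {0, 3, 5, 7}  B2 = {0, 2, 5, 7}  B3 = {0, 4, 5, 7}  B4 = {0, 1, 5, 7}  B5 = {0, 5, 6, 7}
Tree: B1–B2, B2–B3, B3–B4, B4–B5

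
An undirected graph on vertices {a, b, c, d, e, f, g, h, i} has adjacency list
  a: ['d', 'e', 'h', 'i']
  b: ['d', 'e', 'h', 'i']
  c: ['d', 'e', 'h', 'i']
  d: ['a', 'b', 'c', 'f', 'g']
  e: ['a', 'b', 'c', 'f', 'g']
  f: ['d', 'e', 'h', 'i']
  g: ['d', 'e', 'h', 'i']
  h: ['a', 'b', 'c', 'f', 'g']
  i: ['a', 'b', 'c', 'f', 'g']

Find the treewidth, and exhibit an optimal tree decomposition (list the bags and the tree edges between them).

Every bag has size at most 5, so the width is 5 − 1 = 4 and tw(G) ≤ 4. For the lower bound: the 5 vertex sets {c,e}, {g,i}, {a,d}, {h}, {b} are disjoint, each induces a connected subgraph, and every pair is joined by at least one edge of G. Contracting each set to a single vertex therefore yields K_{5} as a minor, and since treewidth is minor-monotone, tw(G) ≥ tw(K_{5}) = 4. Therefore the treewidth is 4.

Treewidth 4.
One such decomposition:
Bags: B1 = {c, d, e, h, i}  B2 = {d, e, g, h, i}  B3 = {a, d, e, h, i}  B4 = {b, d, e, h, i}  B5 = {d, e, f, h, i}
Tree: B1–B2, B2–B3, B3–B4, B4–B5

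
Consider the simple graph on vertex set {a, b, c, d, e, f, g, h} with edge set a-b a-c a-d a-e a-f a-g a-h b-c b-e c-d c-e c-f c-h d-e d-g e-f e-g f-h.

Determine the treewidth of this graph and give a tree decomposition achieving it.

The largest bag has 4 vertices, giving width 3; this decomposition certifies tw(G) ≤ 3. On the other hand G contains the 4-clique {a, d, e, g}. A clique must lie in a single bag of any decomposition, so no decomposition can have width below 3. Therefore the treewidth is 3.

Treewidth 3.
Bags: B1 = {a, b, c, e}  B2 = {a, c, d, e}  B3 = {a, c, e, f}  B4 = {a, d, e, g}  B5 = {a, c, f, h}
Tree: B1–B2, B2–B3, B2–B4, B3–B5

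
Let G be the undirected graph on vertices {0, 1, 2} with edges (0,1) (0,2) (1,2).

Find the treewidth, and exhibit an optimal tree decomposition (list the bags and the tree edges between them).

With just one bag of size 3, the width is 3 − 1 = 2, so tw(G) ≤ 2. For the lower bound, the 3 vertices {0, 1, 2} are pairwise adjacent, and any tree decomposition puts a clique entirely inside one bag — forcing width ≥ 2. Hence tw(G) = 2 exactly.

Treewidth 2.
One optimal decomposition is:
Bags: B1 = {0, 1, 2}
Tree: (single bag)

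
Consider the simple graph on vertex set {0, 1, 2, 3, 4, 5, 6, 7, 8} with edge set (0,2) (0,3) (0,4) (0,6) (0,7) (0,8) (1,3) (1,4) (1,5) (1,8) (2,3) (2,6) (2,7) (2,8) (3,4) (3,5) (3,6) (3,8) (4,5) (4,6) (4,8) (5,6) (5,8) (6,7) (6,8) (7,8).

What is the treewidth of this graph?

4

A width-4 tree decomposition is:
Bags: B1 = {0, 3, 4, 6, 8}  B2 = {0, 2, 3, 6, 8}  B3 = {3, 4, 5, 6, 8}  B4 = {0, 2, 6, 7, 8}  B5 = {1, 3, 4, 5, 8}
Tree: B1–B2, B1–B3, B2–B4, B3–B5
Each bag holds 5 vertices, so the decomposition has width 4, which upper-bounds the treewidth. Conversely, {0, 2, 3, 6, 8} is a clique of size 5, and the vertices of any clique must share a bag in every tree decomposition; so some bag has ≥ 5 vertices and tw(G) ≥ 4. Hence tw(G) = 4 exactly.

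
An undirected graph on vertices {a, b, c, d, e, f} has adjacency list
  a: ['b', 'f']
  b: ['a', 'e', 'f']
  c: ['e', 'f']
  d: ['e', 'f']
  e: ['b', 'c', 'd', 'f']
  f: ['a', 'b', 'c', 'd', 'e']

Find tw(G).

A width-2 tree decomposition is:
Bags: B1 = {c, e, f}  B2 = {d, e, f}  B3 = {b, e, f}  B4 = {a, b, f}
Tree: B1–B2, B2–B3, B3–B4
The largest bag has 3 vertices, giving width 2; this decomposition certifies tw(G) ≤ 2. For the lower bound, the 3 vertices {d, e, f} are pairwise adjacent, and any tree decomposition puts a clique entirely inside one bag — forcing width ≥ 2. Combining the bounds, tw(G) = 2.

2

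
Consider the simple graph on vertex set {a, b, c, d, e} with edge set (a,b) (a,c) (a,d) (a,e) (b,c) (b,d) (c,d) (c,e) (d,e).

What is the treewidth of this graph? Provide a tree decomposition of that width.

Every bag has size at most 4, so the width is 4 − 1 = 3 and tw(G) ≤ 3. For the lower bound, the 4 vertices {a, c, d, e} are pairwise adjacent, and any tree decomposition puts a clique entirely inside one bag — forcing width ≥ 3. Combining the bounds, tw(G) = 3.

Treewidth 3.
Bags: B1 = {a, c, d, e}  B2 = {a, b, c, d}
Tree: B1–B2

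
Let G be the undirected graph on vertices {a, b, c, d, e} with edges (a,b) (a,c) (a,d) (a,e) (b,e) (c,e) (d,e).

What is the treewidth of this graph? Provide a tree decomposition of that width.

Treewidth 2.
One optimal decomposition is:
Bags: B1 = {a, d, e}  B2 = {a, b, e}  B3 = {a, c, e}
Tree: B1–B2, B2–B3

The largest bag has 3 vertices, giving width 2; this decomposition certifies tw(G) ≤ 2. On the other hand G contains the 3-clique {a, d, e}. A clique must lie in a single bag of any decomposition, so no decomposition can have width below 2. Hence tw(G) = 2 exactly.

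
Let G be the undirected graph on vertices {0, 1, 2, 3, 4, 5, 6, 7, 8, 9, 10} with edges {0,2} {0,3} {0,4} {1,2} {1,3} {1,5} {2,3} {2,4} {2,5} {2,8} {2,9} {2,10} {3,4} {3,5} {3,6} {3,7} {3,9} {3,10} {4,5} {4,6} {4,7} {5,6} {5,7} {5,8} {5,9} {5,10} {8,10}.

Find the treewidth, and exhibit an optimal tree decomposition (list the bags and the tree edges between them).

Each bag holds 4 vertices, so the decomposition has width 3, which upper-bounds the treewidth. Conversely, {2, 5, 8, 10} is a clique of size 4, and the vertices of any clique must share a bag in every tree decomposition; so some bag has ≥ 4 vertices and tw(G) ≥ 3. Therefore the treewidth is 3.

Treewidth 3.
One optimal decomposition is:
Bags: B1 = {3, 4, 5, 6}  B2 = {3, 4, 5, 7}  B3 = {2, 3, 4, 5}  B4 = {1, 2, 3, 5}  B5 = {0, 2, 3, 4}  B6 = {2, 3, 5, 10}  B7 = {2, 5, 8, 10}  B8 = {2, 3, 5, 9}
Tree: B1–B2, B1–B3, B3–B4, B3–B5, B3–B6, B6–B7, B3–B8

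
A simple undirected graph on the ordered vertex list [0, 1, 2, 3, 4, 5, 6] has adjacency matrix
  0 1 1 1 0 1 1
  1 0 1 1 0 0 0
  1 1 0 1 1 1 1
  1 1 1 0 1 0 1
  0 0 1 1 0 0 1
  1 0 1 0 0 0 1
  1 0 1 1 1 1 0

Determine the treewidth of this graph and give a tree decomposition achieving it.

Treewidth 3.
Bags: B1 = {0, 1, 2, 3}  B2 = {0, 2, 3, 6}  B3 = {2, 3, 4, 6}  B4 = {0, 2, 5, 6}
Tree: B1–B2, B2–B3, B2–B4

The largest bag has 4 vertices, giving width 3; this decomposition certifies tw(G) ≤ 3. For the lower bound, the 4 vertices {0, 1, 2, 3} are pairwise adjacent, and any tree decomposition puts a clique entirely inside one bag — forcing width ≥ 3. The upper and lower bounds meet at 3, so that is the treewidth.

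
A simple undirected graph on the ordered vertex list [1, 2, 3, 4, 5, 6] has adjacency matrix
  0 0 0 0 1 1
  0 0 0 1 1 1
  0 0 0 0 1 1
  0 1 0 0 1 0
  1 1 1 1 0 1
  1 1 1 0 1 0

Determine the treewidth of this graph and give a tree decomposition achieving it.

Treewidth 2.
One such decomposition:
Bags: B1 = {2, 5, 6}  B2 = {1, 5, 6}  B3 = {2, 4, 5}  B4 = {3, 5, 6}
Tree: B1–B2, B1–B3, B2–B4

Each bag holds 3 vertices, so the decomposition has width 2, which upper-bounds the treewidth. For the lower bound, the 3 vertices {2, 4, 5} are pairwise adjacent, and any tree decomposition puts a clique entirely inside one bag — forcing width ≥ 2. Hence tw(G) = 2 exactly.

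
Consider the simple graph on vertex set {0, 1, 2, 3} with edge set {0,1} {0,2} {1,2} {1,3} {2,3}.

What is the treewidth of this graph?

2

A width-2 tree decomposition is:
Bags: B1 = {0, 1, 2}  B2 = {1, 2, 3}
Tree: B1–B2
Every bag has size at most 3, so the width is 3 − 1 = 2 and tw(G) ≤ 2. Conversely, {0, 1, 2} is a clique of size 3, and the vertices of any clique must share a bag in every tree decomposition; so some bag has ≥ 3 vertices and tw(G) ≥ 2. Hence tw(G) = 2 exactly.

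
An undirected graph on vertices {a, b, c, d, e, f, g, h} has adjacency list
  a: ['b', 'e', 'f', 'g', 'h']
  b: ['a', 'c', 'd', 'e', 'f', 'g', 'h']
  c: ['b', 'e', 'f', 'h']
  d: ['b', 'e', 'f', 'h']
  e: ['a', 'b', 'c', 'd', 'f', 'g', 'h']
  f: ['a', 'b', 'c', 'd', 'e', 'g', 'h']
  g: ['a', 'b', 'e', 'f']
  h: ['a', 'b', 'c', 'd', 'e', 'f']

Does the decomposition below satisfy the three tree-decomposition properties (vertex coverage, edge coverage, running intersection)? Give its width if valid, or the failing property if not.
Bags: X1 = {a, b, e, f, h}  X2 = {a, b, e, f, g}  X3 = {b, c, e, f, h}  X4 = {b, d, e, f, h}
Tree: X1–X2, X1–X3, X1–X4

Every vertex of G appears in some bag (union = {a, b, c, d, e, f, g, h}); every edge is covered by a bag; and for each vertex v the set of bags containing v is connected in the bag tree. The decomposition is therefore valid. The largest bag has 5 vertices, so the width is 4.

Yes; width 4.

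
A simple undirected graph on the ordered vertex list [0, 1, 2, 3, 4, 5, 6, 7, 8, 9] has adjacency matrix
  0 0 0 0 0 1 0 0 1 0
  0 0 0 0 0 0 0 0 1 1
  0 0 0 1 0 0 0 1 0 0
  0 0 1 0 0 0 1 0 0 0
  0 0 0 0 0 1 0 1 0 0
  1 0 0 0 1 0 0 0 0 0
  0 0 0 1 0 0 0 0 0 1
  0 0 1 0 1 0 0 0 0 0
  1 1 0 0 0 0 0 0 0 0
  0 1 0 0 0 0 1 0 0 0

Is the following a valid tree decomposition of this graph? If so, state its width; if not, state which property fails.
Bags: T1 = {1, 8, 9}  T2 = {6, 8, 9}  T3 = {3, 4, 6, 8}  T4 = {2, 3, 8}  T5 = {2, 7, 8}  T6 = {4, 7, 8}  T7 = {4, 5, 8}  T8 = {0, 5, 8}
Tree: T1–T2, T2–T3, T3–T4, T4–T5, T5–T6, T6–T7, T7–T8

A tree decomposition must satisfy three properties: every vertex lies in some bag; for every edge, both endpoints lie together in some bag; and for every vertex, the bags containing it form a connected subtree. Here bags containing vertex 4 are not connected in the tree, so the decomposition is invalid.

No — bags containing vertex 4 are not connected in the tree.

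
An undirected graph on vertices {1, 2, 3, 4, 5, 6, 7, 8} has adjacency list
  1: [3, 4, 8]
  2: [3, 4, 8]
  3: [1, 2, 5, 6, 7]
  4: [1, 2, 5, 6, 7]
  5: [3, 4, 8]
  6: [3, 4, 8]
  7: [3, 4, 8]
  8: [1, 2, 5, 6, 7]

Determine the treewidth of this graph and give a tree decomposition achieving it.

Treewidth 3.
One such decomposition:
Bags: B1 = {3, 4, 7, 8}  B2 = {3, 4, 6, 8}  B3 = {2, 3, 4, 8}  B4 = {3, 4, 5, 8}  B5 = {1, 3, 4, 8}
Tree: B1–B2, B2–B3, B3–B4, B4–B5

The largest bag has 4 vertices, giving width 3; this decomposition certifies tw(G) ≤ 3. For the lower bound: the 4 vertex sets {4,7}, {6,8}, {3}, {2} are disjoint, each induces a connected subgraph, and every pair is joined by at least one edge of G. Contracting each set to a single vertex therefore yields K_{4} as a minor, and since treewidth is minor-monotone, tw(G) ≥ tw(K_{4}) = 3. Hence tw(G) = 3 exactly.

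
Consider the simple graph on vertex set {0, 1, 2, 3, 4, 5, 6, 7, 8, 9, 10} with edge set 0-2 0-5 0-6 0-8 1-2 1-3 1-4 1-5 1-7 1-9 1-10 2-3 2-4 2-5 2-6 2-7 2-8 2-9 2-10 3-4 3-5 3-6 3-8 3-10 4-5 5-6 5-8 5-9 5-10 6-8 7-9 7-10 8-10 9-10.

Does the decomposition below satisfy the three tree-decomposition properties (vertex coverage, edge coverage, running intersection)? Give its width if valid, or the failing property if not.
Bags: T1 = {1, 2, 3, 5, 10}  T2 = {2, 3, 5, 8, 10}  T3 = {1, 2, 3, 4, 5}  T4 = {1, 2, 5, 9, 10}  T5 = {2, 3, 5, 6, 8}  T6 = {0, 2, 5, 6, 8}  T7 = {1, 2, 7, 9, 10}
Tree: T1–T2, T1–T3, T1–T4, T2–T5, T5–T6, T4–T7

Yes; width 4.

Vertex coverage: the bags together contain {0, 1, 2, 3, 4, 5, 6, 7, 8, 9, 10}, the full vertex set. Edge coverage: each edge of G has both endpoints in at least one bag. Running intersection: for every vertex, the bags containing it form a connected subtree. All three properties hold, so this is a valid tree decomposition of width max|bag| − 1 = 4, and hence tw(G) ≤ 4.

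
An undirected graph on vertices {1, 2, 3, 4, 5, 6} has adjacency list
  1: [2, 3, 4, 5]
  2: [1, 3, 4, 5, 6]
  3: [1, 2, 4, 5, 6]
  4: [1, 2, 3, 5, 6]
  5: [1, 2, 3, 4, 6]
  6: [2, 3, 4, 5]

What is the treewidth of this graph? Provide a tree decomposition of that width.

Each bag holds 5 vertices, so the decomposition has width 4, which upper-bounds the treewidth. On the other hand G contains the 5-clique {1, 2, 3, 4, 5}. A clique must lie in a single bag of any decomposition, so no decomposition can have width below 4. The upper and lower bounds meet at 4, so that is the treewidth.

Treewidth 4.
One such decomposition:
Bags: B1 = {2, 3, 4, 5, 6}  B2 = {1, 2, 3, 4, 5}
Tree: B1–B2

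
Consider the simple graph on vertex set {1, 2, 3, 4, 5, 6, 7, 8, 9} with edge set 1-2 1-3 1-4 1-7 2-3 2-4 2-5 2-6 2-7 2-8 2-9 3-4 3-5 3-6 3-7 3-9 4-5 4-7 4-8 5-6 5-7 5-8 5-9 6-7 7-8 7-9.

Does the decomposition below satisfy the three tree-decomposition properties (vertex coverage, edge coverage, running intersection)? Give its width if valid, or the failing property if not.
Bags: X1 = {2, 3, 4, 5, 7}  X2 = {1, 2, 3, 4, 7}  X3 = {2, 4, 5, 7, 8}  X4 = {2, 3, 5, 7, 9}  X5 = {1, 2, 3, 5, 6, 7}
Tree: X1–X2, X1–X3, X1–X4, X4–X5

A tree decomposition must satisfy three properties: every vertex lies in some bag; for every edge, both endpoints lie together in some bag; and for every vertex, the bags containing it form a connected subtree. Here bags containing vertex 1 are not connected in the tree, so the decomposition is invalid.

No — bags containing vertex 1 are not connected in the tree.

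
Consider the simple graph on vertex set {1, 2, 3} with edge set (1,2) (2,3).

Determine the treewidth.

A width-1 tree decomposition is:
Bags: B1 = {1, 2}  B2 = {2, 3}
Tree: B1–B2
Each bag holds 2 vertices, so the decomposition has width 1, which upper-bounds the treewidth. G has an edge, so its treewidth is at least 1. Hence tw(G) = 1 exactly.

1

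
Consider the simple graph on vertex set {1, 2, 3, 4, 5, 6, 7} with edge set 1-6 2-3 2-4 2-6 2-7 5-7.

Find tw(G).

1

A width-1 tree decomposition is:
Bags: B1 = {2, 7}  B2 = {2, 3}  B3 = {2, 6}  B4 = {1, 6}  B5 = {2, 4}  B6 = {5, 7}
Tree: B1–B2, B1–B3, B3–B4, B1–B5, B1–B6
Each bag holds 2 vertices, so the decomposition has width 1, which upper-bounds the treewidth. Any graph with an edge has treewidth ≥ 1, and G has the edge 2–7. Therefore the treewidth is 1.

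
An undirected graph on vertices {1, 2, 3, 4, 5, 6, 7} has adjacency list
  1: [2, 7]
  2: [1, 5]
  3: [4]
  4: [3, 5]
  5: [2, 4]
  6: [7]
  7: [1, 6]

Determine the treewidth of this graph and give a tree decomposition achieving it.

Every bag has size at most 2, so the width is 2 − 1 = 1 and tw(G) ≤ 1. Any graph with an edge has treewidth ≥ 1, and G has the edge 3–4. Combining the bounds, tw(G) = 1.

Treewidth 1.
One such decomposition:
Bags: B1 = {3, 4}  B2 = {4, 5}  B3 = {2, 5}  B4 = {1, 2}  B5 = {1, 7}  B6 = {6, 7}
Tree: B1–B2, B2–B3, B3–B4, B4–B5, B5–B6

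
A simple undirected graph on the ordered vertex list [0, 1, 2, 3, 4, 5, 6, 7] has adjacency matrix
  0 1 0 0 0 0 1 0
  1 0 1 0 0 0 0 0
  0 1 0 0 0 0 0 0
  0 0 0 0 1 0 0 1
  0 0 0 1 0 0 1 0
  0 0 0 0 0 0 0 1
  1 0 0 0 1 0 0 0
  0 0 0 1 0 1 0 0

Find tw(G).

1

A width-1 tree decomposition is:
Bags: B1 = {5, 7}  B2 = {3, 7}  B3 = {3, 4}  B4 = {4, 6}  B5 = {0, 6}  B6 = {0, 1}  B7 = {1, 2}
Tree: B1–B2, B2–B3, B3–B4, B4–B5, B5–B6, B6–B7
Each bag holds 2 vertices, so the decomposition has width 1, which upper-bounds the treewidth. Since G has at least one edge (e.g. 5–7), it is not an edgeless graph, so tw(G) ≥ 1. Therefore the treewidth is 1.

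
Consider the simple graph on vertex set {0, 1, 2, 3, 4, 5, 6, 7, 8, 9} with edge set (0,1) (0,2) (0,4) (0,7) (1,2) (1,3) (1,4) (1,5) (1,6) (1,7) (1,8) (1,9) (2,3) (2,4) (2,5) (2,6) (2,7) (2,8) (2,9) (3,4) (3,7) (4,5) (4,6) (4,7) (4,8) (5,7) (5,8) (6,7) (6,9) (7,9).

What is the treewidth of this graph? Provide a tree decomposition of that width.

The largest bag has 5 vertices, giving width 4; this decomposition certifies tw(G) ≤ 4. On the other hand G contains the 5-clique {1, 2, 6, 7, 9}. A clique must lie in a single bag of any decomposition, so no decomposition can have width below 4. Therefore the treewidth is 4.

Treewidth 4.
Bags: B1 = {1, 2, 4, 6, 7}  B2 = {0, 1, 2, 4, 7}  B3 = {1, 2, 3, 4, 7}  B4 = {1, 2, 4, 5, 7}  B5 = {1, 2, 4, 5, 8}  B6 = {1, 2, 6, 7, 9}
Tree: B1–B2, B2–B3, B2–B4, B4–B5, B1–B6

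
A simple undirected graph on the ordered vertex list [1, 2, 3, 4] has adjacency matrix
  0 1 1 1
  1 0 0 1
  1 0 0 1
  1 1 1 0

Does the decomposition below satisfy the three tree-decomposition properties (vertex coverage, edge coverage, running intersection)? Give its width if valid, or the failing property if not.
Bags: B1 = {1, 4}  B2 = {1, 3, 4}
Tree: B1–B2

A tree decomposition must satisfy three properties: every vertex lies in some bag; for every edge, both endpoints lie together in some bag; and for every vertex, the bags containing it form a connected subtree. Here vertex 2 appears in no bag, so the decomposition is invalid.

No — vertex 2 appears in no bag.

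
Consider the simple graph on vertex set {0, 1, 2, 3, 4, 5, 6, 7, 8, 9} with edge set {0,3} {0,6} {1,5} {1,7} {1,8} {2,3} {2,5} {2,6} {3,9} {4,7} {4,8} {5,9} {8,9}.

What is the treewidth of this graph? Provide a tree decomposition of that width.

Every bag has size at most 3, so the width is 3 − 1 = 2 and tw(G) ≤ 2. Since 7–4–8–1–7 is a cycle in G, G is not acyclic. Forests are exactly the graphs of treewidth ≤ 1, so tw(G) ≥ 2. Therefore the treewidth is 2.

Treewidth 2.
One optimal decomposition is:
Bags: B1 = {1, 4, 7}  B2 = {1, 4, 8}  B3 = {1, 5, 8}  B4 = {5, 8, 9}  B5 = {2, 5, 9}  B6 = {2, 3, 9}  B7 = {2, 3, 6}  B8 = {0, 3, 6}
Tree: B1–B2, B2–B3, B3–B4, B4–B5, B5–B6, B6–B7, B7–B8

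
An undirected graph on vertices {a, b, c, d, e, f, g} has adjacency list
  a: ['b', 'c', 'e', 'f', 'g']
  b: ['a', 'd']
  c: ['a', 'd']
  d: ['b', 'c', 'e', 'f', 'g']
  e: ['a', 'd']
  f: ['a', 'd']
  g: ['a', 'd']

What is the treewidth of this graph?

A width-2 tree decomposition is:
Bags: B1 = {a, c, d}  B2 = {a, d, g}  B3 = {a, b, d}  B4 = {a, d, f}  B5 = {a, d, e}
Tree: B1–B2, B2–B3, B3–B4, B4–B5
The largest bag has 3 vertices, giving width 2; this decomposition certifies tw(G) ≤ 2. For the lower bound, G contains the cycle d–c–a–g–d, so G is not a forest; only forests have treewidth ≤ 1, hence tw(G) ≥ 2. The upper and lower bounds meet at 2, so that is the treewidth.

2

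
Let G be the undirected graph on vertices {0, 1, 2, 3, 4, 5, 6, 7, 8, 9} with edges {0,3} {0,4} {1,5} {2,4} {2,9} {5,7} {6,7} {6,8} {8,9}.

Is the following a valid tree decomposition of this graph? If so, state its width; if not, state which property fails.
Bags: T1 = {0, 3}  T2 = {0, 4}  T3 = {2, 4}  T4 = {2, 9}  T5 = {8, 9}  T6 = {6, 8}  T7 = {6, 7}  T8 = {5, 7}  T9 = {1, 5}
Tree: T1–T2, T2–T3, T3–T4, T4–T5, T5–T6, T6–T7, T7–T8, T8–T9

Vertex coverage: the bags together contain {0, 1, 2, 3, 4, 5, 6, 7, 8, 9}, the full vertex set. Edge coverage: each edge of G has both endpoints in at least one bag. Running intersection: for every vertex, the bags containing it form a connected subtree. All three properties hold, so this is a valid tree decomposition of width max|bag| − 1 = 1, and hence tw(G) ≤ 1.

Yes; width 1.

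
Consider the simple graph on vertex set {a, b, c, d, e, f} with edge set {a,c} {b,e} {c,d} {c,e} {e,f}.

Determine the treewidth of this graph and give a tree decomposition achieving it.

Each bag holds 2 vertices, so the decomposition has width 1, which upper-bounds the treewidth. Any graph with an edge has treewidth ≥ 1, and G has the edge c–e. Therefore the treewidth is 1.

Treewidth 1.
One such decomposition:
Bags: B1 = {c, e}  B2 = {b, e}  B3 = {a, c}  B4 = {c, d}  B5 = {e, f}
Tree: B1–B2, B1–B3, B1–B4, B1–B5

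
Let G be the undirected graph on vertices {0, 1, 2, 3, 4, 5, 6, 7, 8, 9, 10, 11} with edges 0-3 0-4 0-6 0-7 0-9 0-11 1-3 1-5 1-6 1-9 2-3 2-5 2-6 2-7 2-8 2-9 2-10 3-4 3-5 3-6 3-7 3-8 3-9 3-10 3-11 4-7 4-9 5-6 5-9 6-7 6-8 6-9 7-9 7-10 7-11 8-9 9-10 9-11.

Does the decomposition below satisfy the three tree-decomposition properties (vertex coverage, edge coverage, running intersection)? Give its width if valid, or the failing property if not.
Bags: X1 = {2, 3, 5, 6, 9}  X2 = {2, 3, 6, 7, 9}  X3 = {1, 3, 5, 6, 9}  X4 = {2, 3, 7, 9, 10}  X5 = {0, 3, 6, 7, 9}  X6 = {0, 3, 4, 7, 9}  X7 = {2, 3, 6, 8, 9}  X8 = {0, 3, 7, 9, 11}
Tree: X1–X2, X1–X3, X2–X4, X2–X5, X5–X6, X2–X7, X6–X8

Yes; width 4.

Every vertex of G appears in some bag (union = {0, 1, 2, 3, 4, 5, 6, 7, 8, 9, 10, 11}); every edge is covered by a bag; and for each vertex v the set of bags containing v is connected in the bag tree. The decomposition is therefore valid. The largest bag has 5 vertices, so the width is 4.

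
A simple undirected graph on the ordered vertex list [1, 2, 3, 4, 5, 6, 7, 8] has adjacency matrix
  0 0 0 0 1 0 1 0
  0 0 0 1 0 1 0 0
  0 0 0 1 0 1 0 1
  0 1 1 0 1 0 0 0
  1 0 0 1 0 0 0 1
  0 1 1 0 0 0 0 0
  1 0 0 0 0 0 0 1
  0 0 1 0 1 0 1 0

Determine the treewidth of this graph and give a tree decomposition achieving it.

Each bag holds 3 vertices, so the decomposition has width 2, which upper-bounds the treewidth. Since 1–7–8–5–1 is a cycle in G, G is not acyclic. Forests are exactly the graphs of treewidth ≤ 1, so tw(G) ≥ 2. Therefore the treewidth is 2.

Treewidth 2.
One such decomposition:
Bags: B1 = {1, 5, 7}  B2 = {5, 7, 8}  B3 = {4, 5, 8}  B4 = {3, 4, 8}  B5 = {2, 3, 4}  B6 = {2, 3, 6}
Tree: B1–B2, B2–B3, B3–B4, B4–B5, B5–B6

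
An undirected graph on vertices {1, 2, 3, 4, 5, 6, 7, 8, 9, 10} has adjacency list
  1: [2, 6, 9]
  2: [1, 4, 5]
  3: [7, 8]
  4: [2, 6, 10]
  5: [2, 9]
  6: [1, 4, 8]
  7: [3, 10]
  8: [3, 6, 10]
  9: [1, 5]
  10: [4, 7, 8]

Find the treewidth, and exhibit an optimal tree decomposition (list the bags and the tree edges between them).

Treewidth 2.
Bags: B1 = {1, 5, 9}  B2 = {1, 2, 5}  B3 = {1, 2, 6}  B4 = {2, 4, 6}  B5 = {4, 6, 8}  B6 = {4, 8, 10}  B7 = {3, 8, 10}  B8 = {3, 7, 10}
Tree: B1–B2, B2–B3, B3–B4, B4–B5, B5–B6, B6–B7, B7–B8

Every bag has size at most 3, so the width is 3 − 1 = 2 and tw(G) ≤ 2. Since 9–5–2–1–9 is a cycle in G, G is not acyclic. Forests are exactly the graphs of treewidth ≤ 1, so tw(G) ≥ 2. Combining the bounds, tw(G) = 2.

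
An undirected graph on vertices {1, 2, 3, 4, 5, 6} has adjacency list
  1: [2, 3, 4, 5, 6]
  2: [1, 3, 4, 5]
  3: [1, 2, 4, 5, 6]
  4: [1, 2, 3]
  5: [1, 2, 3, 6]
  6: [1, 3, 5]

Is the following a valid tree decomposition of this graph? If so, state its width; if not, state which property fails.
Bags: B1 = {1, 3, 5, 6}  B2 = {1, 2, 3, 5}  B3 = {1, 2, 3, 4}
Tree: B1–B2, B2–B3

Vertex coverage: the bags together contain {1, 2, 3, 4, 5, 6}, the full vertex set. Edge coverage: each edge of G has both endpoints in at least one bag. Running intersection: for every vertex, the bags containing it form a connected subtree. All three properties hold, so this is a valid tree decomposition of width max|bag| − 1 = 3, and hence tw(G) ≤ 3.

Yes; width 3.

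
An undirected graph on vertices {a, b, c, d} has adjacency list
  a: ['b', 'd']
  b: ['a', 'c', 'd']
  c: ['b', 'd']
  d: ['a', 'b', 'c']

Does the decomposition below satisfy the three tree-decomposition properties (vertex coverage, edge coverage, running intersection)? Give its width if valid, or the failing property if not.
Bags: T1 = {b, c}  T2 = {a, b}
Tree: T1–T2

A tree decomposition must satisfy three properties: every vertex lies in some bag; for every edge, both endpoints lie together in some bag; and for every vertex, the bags containing it form a connected subtree. Here vertex d appears in no bag, so the decomposition is invalid.

No — vertex d appears in no bag.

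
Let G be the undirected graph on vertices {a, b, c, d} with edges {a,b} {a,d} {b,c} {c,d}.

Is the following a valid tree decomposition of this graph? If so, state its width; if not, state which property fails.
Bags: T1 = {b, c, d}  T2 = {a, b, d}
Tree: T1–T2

Checking the three conditions: (i) the bags cover all of {a, b, c, d}; (ii) for each edge, some bag contains both endpoints; (iii) the bags containing any fixed vertex form a subtree. All hold, so the decomposition is valid with width 3 − 1 = 2.

Yes; width 2.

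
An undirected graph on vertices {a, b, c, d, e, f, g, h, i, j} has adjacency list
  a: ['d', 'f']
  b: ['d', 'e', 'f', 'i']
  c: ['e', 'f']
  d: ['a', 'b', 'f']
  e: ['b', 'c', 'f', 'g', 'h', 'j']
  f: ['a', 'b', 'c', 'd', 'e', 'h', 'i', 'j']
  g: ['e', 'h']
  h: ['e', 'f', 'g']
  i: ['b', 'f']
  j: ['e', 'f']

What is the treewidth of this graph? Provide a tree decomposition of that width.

The largest bag has 3 vertices, giving width 2; this decomposition certifies tw(G) ≤ 2. Conversely, {e, g, h} is a clique of size 3, and the vertices of any clique must share a bag in every tree decomposition; so some bag has ≥ 3 vertices and tw(G) ≥ 2. Therefore the treewidth is 2.

Treewidth 2.
One such decomposition:
Bags: B1 = {b, d, f}  B2 = {b, e, f}  B3 = {e, f, h}  B4 = {c, e, f}  B5 = {e, g, h}  B6 = {e, f, j}  B7 = {a, d, f}  B8 = {b, f, i}
Tree: B1–B2, B2–B3, B2–B4, B3–B5, B3–B6, B1–B7, B1–B8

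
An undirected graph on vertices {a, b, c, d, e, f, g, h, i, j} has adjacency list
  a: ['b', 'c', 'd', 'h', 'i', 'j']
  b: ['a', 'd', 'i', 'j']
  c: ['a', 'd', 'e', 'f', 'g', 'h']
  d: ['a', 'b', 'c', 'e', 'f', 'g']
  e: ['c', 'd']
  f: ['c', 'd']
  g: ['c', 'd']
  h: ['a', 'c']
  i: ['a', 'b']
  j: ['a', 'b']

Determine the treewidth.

2

A width-2 tree decomposition is:
Bags: B1 = {a, b, j}  B2 = {a, b, d}  B3 = {a, c, d}  B4 = {c, d, e}  B5 = {c, d, g}  B6 = {a, c, h}  B7 = {c, d, f}  B8 = {a, b, i}
Tree: B1–B2, B2–B3, B3–B4, B4–B5, B3–B6, B5–B7, B1–B8
Every bag has size at most 3, so the width is 3 − 1 = 2 and tw(G) ≤ 2. Conversely, {c, d, g} is a clique of size 3, and the vertices of any clique must share a bag in every tree decomposition; so some bag has ≥ 3 vertices and tw(G) ≥ 2. Therefore the treewidth is 2.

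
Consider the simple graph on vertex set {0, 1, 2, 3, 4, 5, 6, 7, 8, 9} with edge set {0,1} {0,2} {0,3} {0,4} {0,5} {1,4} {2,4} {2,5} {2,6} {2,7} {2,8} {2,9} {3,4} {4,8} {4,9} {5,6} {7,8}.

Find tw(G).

A width-2 tree decomposition is:
Bags: B1 = {0, 2, 4}  B2 = {2, 4, 8}  B3 = {0, 3, 4}  B4 = {2, 4, 9}  B5 = {0, 1, 4}  B6 = {0, 2, 5}  B7 = {2, 7, 8}  B8 = {2, 5, 6}
Tree: B1–B2, B1–B3, B1–B4, B3–B5, B1–B6, B2–B7, B6–B8
The largest bag has 3 vertices, giving width 2; this decomposition certifies tw(G) ≤ 2. Conversely, {0, 1, 4} is a clique of size 3, and the vertices of any clique must share a bag in every tree decomposition; so some bag has ≥ 3 vertices and tw(G) ≥ 2. Hence tw(G) = 2 exactly.

2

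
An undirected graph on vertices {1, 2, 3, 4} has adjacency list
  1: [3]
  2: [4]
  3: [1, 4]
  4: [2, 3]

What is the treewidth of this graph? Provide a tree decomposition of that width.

Treewidth 1.
Bags: B1 = {1, 3}  B2 = {3, 4}  B3 = {2, 4}
Tree: B1–B2, B2–B3

The largest bag has 2 vertices, giving width 1; this decomposition certifies tw(G) ≤ 1. Since G has at least one edge (e.g. 1–3), it is not an edgeless graph, so tw(G) ≥ 1. Therefore the treewidth is 1.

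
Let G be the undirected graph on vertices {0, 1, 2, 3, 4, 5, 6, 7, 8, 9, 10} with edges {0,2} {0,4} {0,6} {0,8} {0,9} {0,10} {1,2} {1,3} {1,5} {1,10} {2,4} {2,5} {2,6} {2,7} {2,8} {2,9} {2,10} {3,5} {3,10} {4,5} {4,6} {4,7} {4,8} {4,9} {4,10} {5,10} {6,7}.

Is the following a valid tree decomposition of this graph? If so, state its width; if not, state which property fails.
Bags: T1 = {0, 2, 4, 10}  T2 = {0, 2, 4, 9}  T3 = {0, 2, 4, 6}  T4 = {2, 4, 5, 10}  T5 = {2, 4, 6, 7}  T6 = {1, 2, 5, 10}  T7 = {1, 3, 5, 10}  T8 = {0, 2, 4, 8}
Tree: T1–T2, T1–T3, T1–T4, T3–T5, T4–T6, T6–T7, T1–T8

Checking the three conditions: (i) the bags cover all of {0, 1, 2, 3, 4, 5, 6, 7, 8, 9, 10}; (ii) for each edge, some bag contains both endpoints; (iii) the bags containing any fixed vertex form a subtree. All hold, so the decomposition is valid with width 4 − 1 = 3.

Yes; width 3.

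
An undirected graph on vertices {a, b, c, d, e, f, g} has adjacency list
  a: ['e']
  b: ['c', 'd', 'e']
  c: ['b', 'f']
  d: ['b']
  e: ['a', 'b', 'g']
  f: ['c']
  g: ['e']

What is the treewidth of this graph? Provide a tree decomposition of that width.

Each bag holds 2 vertices, so the decomposition has width 1, which upper-bounds the treewidth. G has an edge, so its treewidth is at least 1. The upper and lower bounds meet at 1, so that is the treewidth.

Treewidth 1.
Bags: B1 = {a, e}  B2 = {b, e}  B3 = {b, c}  B4 = {e, g}  B5 = {b, d}  B6 = {c, f}
Tree: B1–B2, B2–B3, B1–B4, B2–B5, B3–B6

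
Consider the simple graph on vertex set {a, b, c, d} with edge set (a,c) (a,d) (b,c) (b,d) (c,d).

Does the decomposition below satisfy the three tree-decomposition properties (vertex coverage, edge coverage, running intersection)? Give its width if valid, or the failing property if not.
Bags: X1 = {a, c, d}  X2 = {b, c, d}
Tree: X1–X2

Vertex coverage: the bags together contain {a, b, c, d}, the full vertex set. Edge coverage: each edge of G has both endpoints in at least one bag. Running intersection: for every vertex, the bags containing it form a connected subtree. All three properties hold, so this is a valid tree decomposition of width max|bag| − 1 = 2, and hence tw(G) ≤ 2.

Yes; width 2.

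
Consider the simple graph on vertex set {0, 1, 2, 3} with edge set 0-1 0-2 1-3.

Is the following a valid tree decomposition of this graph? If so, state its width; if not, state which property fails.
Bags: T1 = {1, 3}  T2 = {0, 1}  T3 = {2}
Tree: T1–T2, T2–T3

No — edge (0,2) lies in no bag.

A tree decomposition must satisfy three properties: every vertex lies in some bag; for every edge, both endpoints lie together in some bag; and for every vertex, the bags containing it form a connected subtree. Here edge (0,2) lies in no bag, so the decomposition is invalid.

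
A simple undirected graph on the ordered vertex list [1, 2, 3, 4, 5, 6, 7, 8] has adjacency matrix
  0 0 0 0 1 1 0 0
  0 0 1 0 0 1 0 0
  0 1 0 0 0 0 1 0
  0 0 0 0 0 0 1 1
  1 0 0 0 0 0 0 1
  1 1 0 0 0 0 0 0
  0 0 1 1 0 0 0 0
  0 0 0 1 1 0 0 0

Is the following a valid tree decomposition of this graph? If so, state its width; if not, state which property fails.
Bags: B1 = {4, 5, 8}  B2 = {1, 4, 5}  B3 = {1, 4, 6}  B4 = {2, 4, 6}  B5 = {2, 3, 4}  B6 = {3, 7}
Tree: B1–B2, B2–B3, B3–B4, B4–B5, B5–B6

A tree decomposition must satisfy three properties: every vertex lies in some bag; for every edge, both endpoints lie together in some bag; and for every vertex, the bags containing it form a connected subtree. Here edge (4,7) lies in no bag, so the decomposition is invalid.

No — edge (4,7) lies in no bag.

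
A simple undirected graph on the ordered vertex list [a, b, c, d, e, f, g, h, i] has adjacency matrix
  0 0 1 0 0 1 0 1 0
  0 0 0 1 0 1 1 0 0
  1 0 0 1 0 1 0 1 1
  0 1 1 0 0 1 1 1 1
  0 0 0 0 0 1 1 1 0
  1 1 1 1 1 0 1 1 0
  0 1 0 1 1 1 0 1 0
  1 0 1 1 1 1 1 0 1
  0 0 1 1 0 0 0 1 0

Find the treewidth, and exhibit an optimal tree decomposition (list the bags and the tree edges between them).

Treewidth 3.
One optimal decomposition is:
Bags: B1 = {d, f, g, h}  B2 = {b, d, f, g}  B3 = {c, d, f, h}  B4 = {c, d, h, i}  B5 = {a, c, f, h}  B6 = {e, f, g, h}
Tree: B1–B2, B1–B3, B3–B4, B3–B5, B1–B6

Every bag has size at most 4, so the width is 4 − 1 = 3 and tw(G) ≤ 3. On the other hand G contains the 4-clique {d, f, g, h}. A clique must lie in a single bag of any decomposition, so no decomposition can have width below 3. Hence tw(G) = 3 exactly.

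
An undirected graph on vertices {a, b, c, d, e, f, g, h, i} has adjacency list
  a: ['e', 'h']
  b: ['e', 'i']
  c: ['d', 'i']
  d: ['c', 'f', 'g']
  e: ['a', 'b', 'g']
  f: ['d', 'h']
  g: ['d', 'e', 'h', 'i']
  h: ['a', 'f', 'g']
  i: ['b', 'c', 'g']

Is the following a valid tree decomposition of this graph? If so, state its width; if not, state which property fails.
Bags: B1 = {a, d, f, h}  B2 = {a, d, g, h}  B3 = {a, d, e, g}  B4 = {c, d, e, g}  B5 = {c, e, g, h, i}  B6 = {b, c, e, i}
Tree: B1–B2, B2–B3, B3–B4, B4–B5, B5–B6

No — bags containing vertex h are not connected in the tree.

A tree decomposition must satisfy three properties: every vertex lies in some bag; for every edge, both endpoints lie together in some bag; and for every vertex, the bags containing it form a connected subtree. Here bags containing vertex h are not connected in the tree, so the decomposition is invalid.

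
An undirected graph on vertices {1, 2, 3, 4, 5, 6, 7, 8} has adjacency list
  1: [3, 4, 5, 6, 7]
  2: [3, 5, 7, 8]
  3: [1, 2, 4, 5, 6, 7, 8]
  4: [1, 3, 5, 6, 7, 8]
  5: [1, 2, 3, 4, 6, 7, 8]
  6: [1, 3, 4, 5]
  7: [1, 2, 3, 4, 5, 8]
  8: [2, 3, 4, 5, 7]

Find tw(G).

4

A width-4 tree decomposition is:
Bags: B1 = {1, 3, 4, 5, 6}  B2 = {1, 3, 4, 5, 7}  B3 = {3, 4, 5, 7, 8}  B4 = {2, 3, 5, 7, 8}
Tree: B1–B2, B2–B3, B3–B4
Each bag holds 5 vertices, so the decomposition has width 4, which upper-bounds the treewidth. Conversely, {2, 3, 5, 7, 8} is a clique of size 5, and the vertices of any clique must share a bag in every tree decomposition; so some bag has ≥ 5 vertices and tw(G) ≥ 4. Therefore the treewidth is 4.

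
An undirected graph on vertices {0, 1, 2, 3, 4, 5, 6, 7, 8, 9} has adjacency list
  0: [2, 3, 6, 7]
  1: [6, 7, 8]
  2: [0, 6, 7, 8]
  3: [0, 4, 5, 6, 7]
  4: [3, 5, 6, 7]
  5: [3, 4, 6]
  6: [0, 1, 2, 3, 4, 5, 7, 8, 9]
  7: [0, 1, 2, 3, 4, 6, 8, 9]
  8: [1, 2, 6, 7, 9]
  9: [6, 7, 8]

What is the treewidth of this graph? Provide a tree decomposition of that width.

Each bag holds 4 vertices, so the decomposition has width 3, which upper-bounds the treewidth. On the other hand G contains the 4-clique {3, 4, 5, 6}. A clique must lie in a single bag of any decomposition, so no decomposition can have width below 3. The upper and lower bounds meet at 3, so that is the treewidth.

Treewidth 3.
Bags: B1 = {0, 2, 6, 7}  B2 = {0, 3, 6, 7}  B3 = {2, 6, 7, 8}  B4 = {3, 4, 6, 7}  B5 = {3, 4, 5, 6}  B6 = {1, 6, 7, 8}  B7 = {6, 7, 8, 9}
Tree: B1–B2, B1–B3, B2–B4, B4–B5, B3–B6, B3–B7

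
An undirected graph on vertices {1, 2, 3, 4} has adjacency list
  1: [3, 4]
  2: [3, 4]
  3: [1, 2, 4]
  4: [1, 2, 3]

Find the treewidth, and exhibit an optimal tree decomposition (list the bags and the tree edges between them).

The largest bag has 3 vertices, giving width 2; this decomposition certifies tw(G) ≤ 2. Conversely, {1, 3, 4} is a clique of size 3, and the vertices of any clique must share a bag in every tree decomposition; so some bag has ≥ 3 vertices and tw(G) ≥ 2. The upper and lower bounds meet at 2, so that is the treewidth.

Treewidth 2.
One optimal decomposition is:
Bags: B1 = {2, 3, 4}  B2 = {1, 3, 4}
Tree: B1–B2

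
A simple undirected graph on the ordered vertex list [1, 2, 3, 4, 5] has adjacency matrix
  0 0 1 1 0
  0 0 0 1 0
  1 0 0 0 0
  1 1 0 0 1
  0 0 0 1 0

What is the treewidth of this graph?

A width-1 tree decomposition is:
Bags: B1 = {4, 5}  B2 = {2, 4}  B3 = {1, 4}  B4 = {1, 3}
Tree: B1–B2, B1–B3, B3–B4
Every bag has size at most 2, so the width is 2 − 1 = 1 and tw(G) ≤ 1. G has an edge, so its treewidth is at least 1. Hence tw(G) = 1 exactly.

1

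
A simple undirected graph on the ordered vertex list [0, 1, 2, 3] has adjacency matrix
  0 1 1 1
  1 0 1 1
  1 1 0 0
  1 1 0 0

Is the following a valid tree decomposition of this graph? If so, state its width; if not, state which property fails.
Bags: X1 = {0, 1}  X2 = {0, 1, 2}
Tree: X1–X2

No — vertex 3 appears in no bag.

A tree decomposition must satisfy three properties: every vertex lies in some bag; for every edge, both endpoints lie together in some bag; and for every vertex, the bags containing it form a connected subtree. Here vertex 3 appears in no bag, so the decomposition is invalid.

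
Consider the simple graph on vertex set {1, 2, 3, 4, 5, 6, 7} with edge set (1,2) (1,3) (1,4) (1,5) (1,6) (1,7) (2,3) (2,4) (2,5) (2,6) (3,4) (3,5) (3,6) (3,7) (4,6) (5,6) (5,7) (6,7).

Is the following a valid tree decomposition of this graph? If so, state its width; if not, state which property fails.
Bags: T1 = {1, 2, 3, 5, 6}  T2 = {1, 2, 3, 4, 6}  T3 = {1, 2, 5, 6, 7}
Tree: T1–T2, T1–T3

A tree decomposition must satisfy three properties: every vertex lies in some bag; for every edge, both endpoints lie together in some bag; and for every vertex, the bags containing it form a connected subtree. Here edge (3,7) lies in no bag, so the decomposition is invalid.

No — edge (3,7) lies in no bag.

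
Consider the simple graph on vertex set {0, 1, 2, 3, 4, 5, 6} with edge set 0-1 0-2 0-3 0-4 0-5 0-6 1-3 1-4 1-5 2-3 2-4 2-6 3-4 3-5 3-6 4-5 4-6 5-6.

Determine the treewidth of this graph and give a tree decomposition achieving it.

Treewidth 4.
One such decomposition:
Bags: B1 = {0, 3, 4, 5, 6}  B2 = {0, 2, 3, 4, 6}  B3 = {0, 1, 3, 4, 5}
Tree: B1–B2, B1–B3

Each bag holds 5 vertices, so the decomposition has width 4, which upper-bounds the treewidth. On the other hand G contains the 5-clique {0, 2, 3, 4, 6}. A clique must lie in a single bag of any decomposition, so no decomposition can have width below 4. Hence tw(G) = 4 exactly.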